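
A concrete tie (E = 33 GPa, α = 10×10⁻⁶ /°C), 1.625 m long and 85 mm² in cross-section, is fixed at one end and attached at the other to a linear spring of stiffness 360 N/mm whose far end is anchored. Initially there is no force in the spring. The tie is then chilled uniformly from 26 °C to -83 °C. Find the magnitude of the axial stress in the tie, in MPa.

σ ≈ 6.21 MPa (tensile)

The unrestrained thermal change is αΔT L = 10×10⁻⁶ × 109 × 1625 = 1.771 mm.
Let P be the tensile force in the spring. The tie extends elastically by PL/(AE) and the spring stretches by P/k; together these equal δ_free.
So P = δ_free / [L/(AE) + 1/k] = 1.771 / [ 1625/(85×33×10³) + 1/(360) ].
P = 1.771 / 0.003357 = 527.6 N.
σ = P/A = 527.6/85 = 6.207 MPa.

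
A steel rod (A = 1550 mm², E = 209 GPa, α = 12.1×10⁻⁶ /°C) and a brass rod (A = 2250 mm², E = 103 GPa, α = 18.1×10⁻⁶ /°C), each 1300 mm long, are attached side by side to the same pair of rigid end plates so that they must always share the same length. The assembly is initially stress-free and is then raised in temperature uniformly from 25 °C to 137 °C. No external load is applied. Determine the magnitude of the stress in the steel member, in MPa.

The brass has the larger α, so on heating it would change length more than the steel if both were free. The rigid plates force a common final length, so the brass is put into compression and the steel into tension, with equal and opposite forces P (no external load).
Setting the final lengths equal and cancelling L: (α₁ − α₂)ΔT = P/(A₁E₁) + P/(A₂E₂).
|α₁ − α₂|·ΔT = 6×10⁻⁶ × 112 = 0.000672.
1/(A₁E₁) + 1/(A₂E₂) = 1/(1550×209×10³) + 1/(2250×103×10³) = 7.402×10⁻⁹ N⁻¹.
So P = 0.000672 / 7.402×10⁻⁹ = 90.79 kN.
σ_{steel} = P/A₁ = 90790/1550 = 58.57 MPa, tensile.

σ ≈ 58.6 MPa (tensile)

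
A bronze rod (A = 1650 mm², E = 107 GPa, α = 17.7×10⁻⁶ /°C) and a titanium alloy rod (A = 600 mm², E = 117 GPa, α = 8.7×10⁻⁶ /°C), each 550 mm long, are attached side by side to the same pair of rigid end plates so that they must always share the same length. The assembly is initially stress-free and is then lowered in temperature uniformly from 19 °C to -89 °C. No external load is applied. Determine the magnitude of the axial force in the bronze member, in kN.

Both members must finish at the same length. With the larger α, the bronze tends to over-contract; the plates restrain it, putting the bronze in tension and the titanium alloy in compression. With no external load the two internal forces are equal and opposite, magnitude P.
Equating the net (thermal + elastic) strains gives |α₁ − α₂|·ΔT = P·[1/(A₁E₁) + 1/(A₂E₂)].
|α₁ − α₂|·ΔT = 9×10⁻⁶ × 108 = 0.000972.
1/(A₁E₁) + 1/(A₂E₂) = 1/(1650×107×10³) + 1/(600×117×10³) = 1.991×10⁻⁸ N⁻¹.
So P = 0.000972 / 1.991×10⁻⁸ = 48.82 kN.

P ≈ 48.8 kN (tensile in the bronze)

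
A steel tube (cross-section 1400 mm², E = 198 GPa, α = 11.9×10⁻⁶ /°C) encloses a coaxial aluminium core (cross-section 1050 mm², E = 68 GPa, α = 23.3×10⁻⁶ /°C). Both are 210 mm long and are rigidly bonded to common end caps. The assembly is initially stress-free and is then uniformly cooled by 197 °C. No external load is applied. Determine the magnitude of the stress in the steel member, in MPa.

σ ≈ 91.1 MPa (compressive)

Both members must finish at the same length. With the larger α, the aluminium tends to over-contract; the plates restrain it, putting the aluminium in tension and the steel in compression. With no external load the two internal forces are equal and opposite, magnitude P.
Compatibility of the two members (thermal + elastic change equal): (α₁ − α₂)ΔT = P·[1/(A₁E₁) + 1/(A₂E₂)].
|α₁ − α₂|·ΔT = 11.4×10⁻⁶ × 197 = 0.002246.
1/(A₁E₁) + 1/(A₂E₂) = 1/(1400×198×10³) + 1/(1050×68×10³) = 1.761×10⁻⁸ N⁻¹.
P = 0.002246 / 1.761×10⁻⁸ = 127500 N = 127.5 kN.
σ_{steel} = P/A₁ = 127500/1400 = 91.08 MPa, compressive.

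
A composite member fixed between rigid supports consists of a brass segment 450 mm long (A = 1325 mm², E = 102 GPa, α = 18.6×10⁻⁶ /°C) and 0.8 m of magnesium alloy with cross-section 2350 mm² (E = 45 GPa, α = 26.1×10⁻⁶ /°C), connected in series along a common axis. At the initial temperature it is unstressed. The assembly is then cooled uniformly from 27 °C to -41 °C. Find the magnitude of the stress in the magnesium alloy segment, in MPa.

If the supports were absent, the total length change would be Σ αᵢΔT Lᵢ = 18.6×10⁻⁶×68×450 + 26.1×10⁻⁶×68×800 = 1.989 mm.
Since the ends are fixed, an axial force P builds up, equal in every segment, with P · Σ Lᵢ/(AᵢEᵢ) = δ_free.
The series flexibility is Σ Lᵢ/(AᵢEᵢ) = 450/(1325×102×10³) + 800/(2350×45×10³) = 1.089×10⁻⁵ mm/N.
So P = 1.989 / 1.089×10⁻⁵ = 182.6 kN, tensile.
σ_{magnesium alloy} = P / A = 182600 / 2350 = 77.69 MPa.

σ ≈ 77.7 MPa (tensile)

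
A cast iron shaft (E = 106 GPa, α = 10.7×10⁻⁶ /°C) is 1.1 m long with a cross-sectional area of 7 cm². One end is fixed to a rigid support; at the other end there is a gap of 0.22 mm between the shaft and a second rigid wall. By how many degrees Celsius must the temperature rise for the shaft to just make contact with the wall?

Contact occurs when the free expansion equals the gap: αΔT L = 0.22 mm.
ΔT = 0.22 / (10.7×10⁻⁶ × 1100) = 18.69 °C.

ΔT ≈ 18.7 °C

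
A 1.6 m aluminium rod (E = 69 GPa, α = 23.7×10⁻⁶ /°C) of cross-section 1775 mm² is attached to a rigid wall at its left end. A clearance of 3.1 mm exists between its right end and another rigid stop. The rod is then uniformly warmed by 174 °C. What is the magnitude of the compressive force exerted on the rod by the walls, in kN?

Unrestrained expansion: δ_free = αΔT L = 23.7×10⁻⁶ × 174 × 1600 = 6.598 mm.
This exceeds the 3.1 mm gap, so the wall pushes back. The portion of expansion that must be recovered elastically is δ_free − gap = 6.598 − 3.1 = 3.498 mm.
Compatibility: PL/(AE) = 3.498 mm, so σ = P/A = E × (3.498/1600) = 150.9 MPa.
Force on the wall = σA = 150.9 × 1775 mm² = 267.8 kN.

P ≈ 268 kN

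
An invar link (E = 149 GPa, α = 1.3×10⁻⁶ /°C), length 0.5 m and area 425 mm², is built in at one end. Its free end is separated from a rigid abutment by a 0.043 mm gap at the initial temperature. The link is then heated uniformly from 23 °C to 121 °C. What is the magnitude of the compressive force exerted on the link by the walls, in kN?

P ≈ 2.62 kN

Free thermal elongation = αΔT L = 1.3×10⁻⁶ × 98 × 500 = 0.0637 mm.
This exceeds the 0.043 mm gap, so the wall pushes back. The portion of expansion that must be recovered elastically is δ_free − gap = 0.0637 − 0.043 = 0.0207 mm.
So σ = E(δ_free − g)/L = 149×10³ × 0.0207/500 = 6.169 MPa.
Force on the wall = σA = 6.169 × 425 mm² = 2.622 kN.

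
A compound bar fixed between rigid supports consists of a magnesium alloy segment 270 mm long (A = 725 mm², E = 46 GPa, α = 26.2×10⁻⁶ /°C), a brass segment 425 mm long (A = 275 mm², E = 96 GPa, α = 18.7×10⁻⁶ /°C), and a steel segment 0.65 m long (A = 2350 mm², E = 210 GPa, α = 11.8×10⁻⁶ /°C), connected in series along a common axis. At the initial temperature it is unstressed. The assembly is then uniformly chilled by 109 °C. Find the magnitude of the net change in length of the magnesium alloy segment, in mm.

|ΔL| ≈ 0.0138 mm

Free thermal contraction of the whole bar: Σ αᵢΔT Lᵢ = 26.2×10⁻⁶×109×270 + 18.7×10⁻⁶×109×425 + 11.8×10⁻⁶×109×650 = 2.473 mm.
Since the ends are fixed, an axial force P builds up, equal in every segment, with P · Σ Lᵢ/(AᵢEᵢ) = δ_free.
The series flexibility is Σ Lᵢ/(AᵢEᵢ) = 270/(725×46×10³) + 425/(275×96×10³) + 650/(2350×210×10³) = 2.551×10⁻⁵ mm/N.
Hence P = δ_free / Σ(L/AE) = 2.473/2.551×10⁻⁵ = 96.95 kN (tensile).
For the magnesium alloy segment, free thermal change = 26.2×10⁻⁶×109×270 = 0.7711 mm and elastic change from P = 96950×270/(725×46×10³) = 0.7849 mm; these oppose, so the net change is 0.0138 mm (segment lengthens).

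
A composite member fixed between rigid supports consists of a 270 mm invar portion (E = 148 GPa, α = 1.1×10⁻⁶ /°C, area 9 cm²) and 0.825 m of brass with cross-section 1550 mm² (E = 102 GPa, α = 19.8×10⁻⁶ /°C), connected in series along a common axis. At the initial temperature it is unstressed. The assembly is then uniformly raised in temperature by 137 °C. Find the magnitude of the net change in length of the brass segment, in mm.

|ΔL| ≈ 0.597 mm

If the supports were absent, the total length change would be Σ αᵢΔT Lᵢ = 1.1×10⁻⁶×137×270 + 19.8×10⁻⁶×137×825 = 2.279 mm.
The rigid supports impose zero overall length change; the single axial force P common to all segments must satisfy P Σ Lᵢ/(AᵢEᵢ) = δ_free.
Σ Lᵢ/(AᵢEᵢ) = 270/(900×148×10³) + 825/(1550×102×10³) = 7.245×10⁻⁶ mm/N.
P = 2.279 / 7.245×10⁻⁶ = 314500 N = 314.5 kN, compressive.
For the brass segment, free thermal change = 19.8×10⁻⁶×137×825 = 2.238 mm and elastic change from P = 314500×825/(1550×102×10³) = 1.641 mm; these oppose, so the net change is 0.597 mm (segment lengthens).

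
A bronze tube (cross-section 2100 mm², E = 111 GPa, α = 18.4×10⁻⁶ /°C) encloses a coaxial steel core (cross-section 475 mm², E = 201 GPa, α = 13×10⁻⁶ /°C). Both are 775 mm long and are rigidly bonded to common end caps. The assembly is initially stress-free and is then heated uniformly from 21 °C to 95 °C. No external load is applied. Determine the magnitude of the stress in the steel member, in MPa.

σ ≈ 57 MPa (tensile)

Both members must finish at the same length. With the larger α, the bronze tends to over-expand; the plates restrain it, putting the bronze in compression and the steel in tension. With no external load the two internal forces are equal and opposite, magnitude P.
Compatibility of the two members (thermal + elastic change equal): (α₁ − α₂)ΔT = P·[1/(A₁E₁) + 1/(A₂E₂)].
|α₁ − α₂|·ΔT = 5.4×10⁻⁶ × 74 = 0.0003996.
1/(A₁E₁) + 1/(A₂E₂) = 1/(2100×111×10³) + 1/(475×201×10³) = 1.476×10⁻⁸ N⁻¹.
P = 0.0003996 / 1.476×10⁻⁸ = 27070 N = 27.07 kN.
σ_{steel} = P/A₂ = 27070/475 = 56.98 MPa, tensile.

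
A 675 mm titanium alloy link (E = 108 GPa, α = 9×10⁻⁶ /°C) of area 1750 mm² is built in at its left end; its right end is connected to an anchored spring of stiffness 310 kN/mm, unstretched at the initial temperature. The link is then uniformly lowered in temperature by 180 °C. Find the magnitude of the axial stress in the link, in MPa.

Free thermal contraction: δ_free = αΔT L = 9×10⁻⁶ × 180 × 675 = 1.094 mm.
Let P be the tensile force in the spring. The link extends elastically by PL/(AE) and the spring stretches by P/k; together these equal δ_free.
P [ L/(AE) + 1/k ] = δ_free → P [ 675/(1750×108×10³) + 1/(310×10³) ] = 1.094.
P = 1.094 / 6.797×10⁻⁶ = 160900 N.
σ = P/A = 160900/1750 = 91.93 MPa.

σ ≈ 91.9 MPa (tensile)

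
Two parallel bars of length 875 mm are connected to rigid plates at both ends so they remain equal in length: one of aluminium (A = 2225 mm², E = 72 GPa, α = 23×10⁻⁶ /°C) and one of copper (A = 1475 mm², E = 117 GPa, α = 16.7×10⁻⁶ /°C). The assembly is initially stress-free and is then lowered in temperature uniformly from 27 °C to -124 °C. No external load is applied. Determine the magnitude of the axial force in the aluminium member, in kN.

Both members must finish at the same length. With the larger α, the aluminium tends to over-contract; the plates restrain it, putting the aluminium in tension and the copper in compression. With no external load the two internal forces are equal and opposite, magnitude P.
Setting the final lengths equal and cancelling L: (α₁ − α₂)ΔT = P/(A₁E₁) + P/(A₂E₂).
|α₁ − α₂|·ΔT = 6.3×10⁻⁶ × 151 = 0.0009513.
1/(A₁E₁) + 1/(A₂E₂) = 1/(2225×72×10³) + 1/(1475×117×10³) = 1.204×10⁻⁸ N⁻¹.
P = 0.0009513 / 1.204×10⁻⁸ = 79030 N = 79.03 kN.

P ≈ 79 kN (tensile in the aluminium)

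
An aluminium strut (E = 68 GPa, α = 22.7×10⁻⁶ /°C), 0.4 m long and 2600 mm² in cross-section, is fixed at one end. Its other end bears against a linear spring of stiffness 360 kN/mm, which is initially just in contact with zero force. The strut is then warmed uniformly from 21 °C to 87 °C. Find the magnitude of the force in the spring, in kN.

If the spring were absent the strut would lengthen by αΔT L = 22.7×10⁻⁶ × 66 × 400 = 0.5993 mm.
With a force P in the spring, the elastic change of the strut is PL/(AE) and that of the spring is P/k; compatibility requires their sum to equal δ_free.
P [ L/(AE) + 1/k ] = δ_free → P [ 400/(2600×68×10³) + 1/(360×10³) ] = 0.5993.
P = 0.5993 / 5.04×10⁻⁶ = 118900 N.

P ≈ 119 kN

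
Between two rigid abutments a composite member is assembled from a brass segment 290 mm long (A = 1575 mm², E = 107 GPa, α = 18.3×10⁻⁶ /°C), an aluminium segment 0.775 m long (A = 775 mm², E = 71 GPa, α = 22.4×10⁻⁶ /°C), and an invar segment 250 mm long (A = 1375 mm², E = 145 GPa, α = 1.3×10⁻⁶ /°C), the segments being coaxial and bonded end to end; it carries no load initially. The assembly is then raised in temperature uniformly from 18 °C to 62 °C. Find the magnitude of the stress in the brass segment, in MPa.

σ ≈ 37.7 MPa (compressive)

With the walls removed the bar would change length by δ_free = Σ αᵢΔT Lᵢ = 18.3×10⁻⁶×44×290 + 22.4×10⁻⁶×44×775 + 1.3×10⁻⁶×44×250 = 1.012 mm.
The walls prevent any net length change, so an axial force P (same in every segment) develops. Compatibility: P · Σ Lᵢ/(AᵢEᵢ) = δ_free.
Σ Lᵢ/(AᵢEᵢ) = 290/(1575×107×10³) + 775/(775×71×10³) + 250/(1375×145×10³) = 1.706×10⁻⁵ mm/N.
Hence P = δ_free / Σ(L/AE) = 1.012/1.706×10⁻⁵ = 59.3 kN (compressive).
σ_{brass} = P / A = 59300 / 1575 = 37.65 MPa.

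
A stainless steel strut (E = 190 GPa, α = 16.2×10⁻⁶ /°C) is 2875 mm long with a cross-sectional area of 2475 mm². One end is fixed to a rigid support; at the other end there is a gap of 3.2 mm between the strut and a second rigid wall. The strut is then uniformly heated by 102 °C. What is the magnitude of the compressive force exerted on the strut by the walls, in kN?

P ≈ 254 kN

Unrestrained expansion: δ_free = αΔT L = 16.2×10⁻⁶ × 102 × 2875 = 4.751 mm.
The gap closes (δ_free > 3.2 mm) and the wall then resists a further 4.751 − 3.2 = 1.551 mm of expansion.
So σ = E(δ_free − g)/L = 190×10³ × 1.551/2875 = 102.5 MPa.
P = σA = 102.5 × 2475 = 253.6 kN.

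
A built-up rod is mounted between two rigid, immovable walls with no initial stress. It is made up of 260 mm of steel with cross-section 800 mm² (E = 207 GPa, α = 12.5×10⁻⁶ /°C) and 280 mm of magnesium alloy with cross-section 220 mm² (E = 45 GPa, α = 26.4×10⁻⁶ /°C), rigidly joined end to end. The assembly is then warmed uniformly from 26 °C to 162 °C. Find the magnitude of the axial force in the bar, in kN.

With the walls removed the bar would change length by δ_free = Σ αᵢΔT Lᵢ = 12.5×10⁻⁶×136×260 + 26.4×10⁻⁶×136×280 = 1.447 mm.
The rigid supports impose zero overall length change; the single axial force P common to all segments must satisfy P Σ Lᵢ/(AᵢEᵢ) = δ_free.
Σ Lᵢ/(AᵢEᵢ) = 260/(800×207×10³) + 280/(220×45×10³) = 2.985×10⁻⁵ mm/N.
P = 1.447 / 2.985×10⁻⁵ = 48480 N = 48.48 kN, compressive.

P ≈ 48.5 kN (compressive)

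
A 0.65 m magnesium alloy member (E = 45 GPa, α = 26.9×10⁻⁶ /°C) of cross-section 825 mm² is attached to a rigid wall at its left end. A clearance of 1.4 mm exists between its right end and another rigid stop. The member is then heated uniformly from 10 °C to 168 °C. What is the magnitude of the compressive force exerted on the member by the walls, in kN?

Free thermal elongation = αΔT L = 26.9×10⁻⁶ × 158 × 650 = 2.763 mm.
After closing the 1.4 mm clearance, 2.763 − 1.4 = 1.363 mm of expansion remains to be suppressed by the wall.
Compatibility: PL/(AE) = 1.363 mm, so σ = P/A = E × (1.363/650) = 94.34 MPa.
P = σA = 94.34 × 825 = 77.83 kN.

P ≈ 77.8 kN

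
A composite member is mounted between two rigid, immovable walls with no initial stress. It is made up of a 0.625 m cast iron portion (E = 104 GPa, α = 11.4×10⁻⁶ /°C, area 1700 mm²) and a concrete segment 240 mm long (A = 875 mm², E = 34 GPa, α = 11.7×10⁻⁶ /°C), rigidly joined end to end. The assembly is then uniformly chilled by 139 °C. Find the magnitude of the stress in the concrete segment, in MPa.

If the supports were absent, the total length change would be Σ αᵢΔT Lᵢ = 11.4×10⁻⁶×139×625 + 11.7×10⁻⁶×139×240 = 1.381 mm.
The rigid supports impose zero overall length change; the single axial force P common to all segments must satisfy P Σ Lᵢ/(AᵢEᵢ) = δ_free.
Σ Lᵢ/(AᵢEᵢ) = 625/(1700×104×10³) + 240/(875×34×10³) = 1.16×10⁻⁵ mm/N.
Hence P = δ_free / Σ(L/AE) = 1.381/1.16×10⁻⁵ = 119 kN (tensile).
σ_{concrete} = P / A = 119000 / 875 = 136 MPa.

σ ≈ 136 MPa (tensile)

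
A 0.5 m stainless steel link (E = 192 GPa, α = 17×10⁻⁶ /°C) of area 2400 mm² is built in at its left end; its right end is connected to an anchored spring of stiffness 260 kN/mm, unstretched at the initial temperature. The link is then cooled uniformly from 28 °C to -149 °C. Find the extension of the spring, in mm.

If the spring were absent the link would shorten by αΔT L = 17×10⁻⁶ × 177 × 500 = 1.504 mm.
Let P be the tensile force in the spring. The link extends elastically by PL/(AE) and the spring stretches by P/k; together these equal δ_free.
So P = δ_free / [L/(AE) + 1/k] = 1.504 / [ 500/(2400×192×10³) + 1/(260×10³) ].
P = 1.504 / 4.931×10⁻⁶ = 305100 N.
Spring extension = P/k = 305100/(260×10³) = 1.173 mm.

δ ≈ 1.17 mm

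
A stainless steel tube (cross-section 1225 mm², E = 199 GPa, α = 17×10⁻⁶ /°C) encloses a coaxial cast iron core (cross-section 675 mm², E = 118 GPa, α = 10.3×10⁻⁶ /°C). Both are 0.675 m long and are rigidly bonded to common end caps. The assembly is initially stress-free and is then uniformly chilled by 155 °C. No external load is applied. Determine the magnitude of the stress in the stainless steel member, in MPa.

σ ≈ 50.9 MPa (tensile)

The stainless steel has the larger α, so on cooling it would change length more than the cast iron if both were free. The rigid plates force a common final length, so the stainless steel is put into tension and the cast iron into compression, with equal and opposite forces P (no external load).
Setting the final lengths equal and cancelling L: (α₁ − α₂)ΔT = P/(A₁E₁) + P/(A₂E₂).
|α₁ − α₂|·ΔT = 6.7×10⁻⁶ × 155 = 0.001038.
1/(A₁E₁) + 1/(A₂E₂) = 1/(1225×199×10³) + 1/(675×118×10³) = 1.666×10⁻⁸ N⁻¹.
P = 0.001038 / 1.666×10⁻⁸ = 62350 N = 62.35 kN.
σ_{stainless steel} = P/A₁ = 62350/1225 = 50.89 MPa, tensile.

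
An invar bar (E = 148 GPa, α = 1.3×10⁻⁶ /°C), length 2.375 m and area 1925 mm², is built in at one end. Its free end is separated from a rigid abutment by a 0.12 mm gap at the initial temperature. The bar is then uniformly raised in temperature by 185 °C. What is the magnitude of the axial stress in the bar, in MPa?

Free thermal elongation = αΔT L = 1.3×10⁻⁶ × 185 × 2375 = 0.5712 mm.
The gap closes (δ_free > 0.12 mm) and the wall then resists a further 0.5712 − 0.12 = 0.4512 mm of expansion.
So σ = E(δ_free − g)/L = 148×10³ × 0.4512/2375 = 28.12 MPa.

σ ≈ 28.1 MPa (compressive)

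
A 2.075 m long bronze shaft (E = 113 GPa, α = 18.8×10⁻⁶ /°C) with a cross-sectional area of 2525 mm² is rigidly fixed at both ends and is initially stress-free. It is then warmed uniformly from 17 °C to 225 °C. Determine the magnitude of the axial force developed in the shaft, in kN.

P ≈ 1120 kN (compressive)

The ends cannot move, so σ = EαΔT = 113×10³ × 18.8×10⁻⁶ × 208 = 441.9 MPa.
Then P = σA = 441.9 × 2525 mm² = 1116 kN, compressive.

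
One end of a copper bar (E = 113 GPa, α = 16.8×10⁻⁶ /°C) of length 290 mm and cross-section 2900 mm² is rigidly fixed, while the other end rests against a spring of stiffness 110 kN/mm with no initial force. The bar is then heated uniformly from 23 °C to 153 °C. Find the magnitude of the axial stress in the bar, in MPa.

The unrestrained thermal change is αΔT L = 16.8×10⁻⁶ × 130 × 290 = 0.6334 mm.
Let P be the compressive force at the spring. The bar shortens elastically by PL/(AE) and the spring compresses by P/k; together these equal δ_free.
So P = δ_free / [L/(AE) + 1/k] = 0.6334 / [ 290/(2900×113×10³) + 1/(110×10³) ].
P = 0.6334 / 9.976×10⁻⁶ = 63490 N.
σ = P/A = 63490/2900 = 21.89 MPa.

σ ≈ 21.9 MPa (compressive)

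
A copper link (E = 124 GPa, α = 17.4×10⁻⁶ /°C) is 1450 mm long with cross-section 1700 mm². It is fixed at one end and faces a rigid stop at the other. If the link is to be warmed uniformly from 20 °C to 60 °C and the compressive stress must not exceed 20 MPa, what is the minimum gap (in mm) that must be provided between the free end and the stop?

g ≈ 0.775 mm

With no wall the link would lengthen by αΔT L = 17.4×10⁻⁶ × 40 × 1450 = 1.009 mm.
A stress of 20 MPa corresponds to the wall pushing the link back by σL/E = 20×1450/(124×10³) = 0.2339 mm.
So the gap has to take up the difference, g_min = δ_free − σL/E = 1.009 − 0.2339 = 0.7753 mm.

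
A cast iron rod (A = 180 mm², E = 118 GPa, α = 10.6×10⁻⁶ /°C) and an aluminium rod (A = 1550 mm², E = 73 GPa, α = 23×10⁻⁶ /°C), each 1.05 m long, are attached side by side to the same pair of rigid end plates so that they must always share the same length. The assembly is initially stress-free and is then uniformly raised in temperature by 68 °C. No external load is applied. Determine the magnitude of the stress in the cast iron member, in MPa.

σ ≈ 83.8 MPa (tensile)

Both members must finish at the same length. With the larger α, the aluminium tends to over-expand; the plates restrain it, putting the aluminium in compression and the cast iron in tension. With no external load the two internal forces are equal and opposite, magnitude P.
Setting the final lengths equal and cancelling L: (α₁ − α₂)ΔT = P/(A₁E₁) + P/(A₂E₂).
|α₁ − α₂|·ΔT = 12.4×10⁻⁶ × 68 = 0.0008432.
1/(A₁E₁) + 1/(A₂E₂) = 1/(180×118×10³) + 1/(1550×73×10³) = 5.592×10⁻⁸ N⁻¹.
So P = 0.0008432 / 5.592×10⁻⁸ = 15.08 kN.
σ_{cast iron} = P/A₁ = 15080/180 = 83.77 MPa, tensile.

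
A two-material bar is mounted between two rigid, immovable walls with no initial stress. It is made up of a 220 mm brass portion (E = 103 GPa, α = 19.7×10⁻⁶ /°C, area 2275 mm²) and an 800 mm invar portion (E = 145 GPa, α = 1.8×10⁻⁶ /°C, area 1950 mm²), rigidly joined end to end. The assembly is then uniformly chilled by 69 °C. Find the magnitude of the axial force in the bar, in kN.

P ≈ 106 kN (tensile)

Free thermal contraction of the whole bar: Σ αᵢΔT Lᵢ = 19.7×10⁻⁶×69×220 + 1.8×10⁻⁶×69×800 = 0.3984 mm.
Since the ends are fixed, an axial force P builds up, equal in every segment, with P · Σ Lᵢ/(AᵢEᵢ) = δ_free.
The series flexibility is Σ Lᵢ/(AᵢEᵢ) = 220/(2275×103×10³) + 800/(1950×145×10³) = 3.768×10⁻⁶ mm/N.
Hence P = δ_free / Σ(L/AE) = 0.3984/3.768×10⁻⁶ = 105.7 kN (tensile).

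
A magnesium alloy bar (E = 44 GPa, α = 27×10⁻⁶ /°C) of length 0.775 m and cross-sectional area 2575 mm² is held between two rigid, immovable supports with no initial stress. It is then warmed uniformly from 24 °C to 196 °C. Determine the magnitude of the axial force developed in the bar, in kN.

Full restraint means ε = 0, so the stress is σ = EαΔT = 44×10³ × 27×10⁻⁶ × 172 = 204.3 MPa.
P = AEαΔT = 2575 × 44×10³ × 27×10⁻⁶ × 172 = 526.2 kN (compressive).

P ≈ 526 kN (compressive)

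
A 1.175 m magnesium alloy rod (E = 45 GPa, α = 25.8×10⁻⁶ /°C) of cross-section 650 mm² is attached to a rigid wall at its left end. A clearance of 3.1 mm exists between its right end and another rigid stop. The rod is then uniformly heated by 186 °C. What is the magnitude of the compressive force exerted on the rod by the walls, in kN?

P ≈ 63.2 kN

If the wall were absent the rod would grow by αΔT L = 25.8×10⁻⁶ × 186 × 1175 = 5.639 mm.
This exceeds the 3.1 mm gap, so the wall pushes back. The portion of expansion that must be recovered elastically is δ_free − gap = 5.639 − 3.1 = 2.539 mm.
Compatibility: PL/(AE) = 2.539 mm, so σ = P/A = E × (2.539/1175) = 97.22 MPa.
P = σA = 97.22 × 650 = 63.19 kN.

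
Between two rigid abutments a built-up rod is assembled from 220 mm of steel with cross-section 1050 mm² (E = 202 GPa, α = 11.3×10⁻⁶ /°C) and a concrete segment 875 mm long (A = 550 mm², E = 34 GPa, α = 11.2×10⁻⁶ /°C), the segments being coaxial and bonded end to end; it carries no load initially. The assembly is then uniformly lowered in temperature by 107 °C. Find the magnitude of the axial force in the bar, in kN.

P ≈ 27.5 kN (tensile)

If the supports were absent, the total length change would be Σ αᵢΔT Lᵢ = 11.3×10⁻⁶×107×220 + 11.2×10⁻⁶×107×875 = 1.315 mm.
The rigid supports impose zero overall length change; the single axial force P common to all segments must satisfy P Σ Lᵢ/(AᵢEᵢ) = δ_free.
Σ Lᵢ/(AᵢEᵢ) = 220/(1050×202×10³) + 875/(550×34×10³) = 4.783×10⁻⁵ mm/N.
Hence P = δ_free / Σ(L/AE) = 1.315/4.783×10⁻⁵ = 27.49 kN (tensile).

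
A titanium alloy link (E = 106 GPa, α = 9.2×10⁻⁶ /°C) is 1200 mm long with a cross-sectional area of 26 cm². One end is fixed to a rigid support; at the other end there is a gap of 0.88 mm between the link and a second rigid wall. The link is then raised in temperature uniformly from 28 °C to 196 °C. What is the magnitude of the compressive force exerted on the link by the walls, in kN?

P ≈ 224 kN

Unrestrained expansion: δ_free = αΔT L = 9.2×10⁻⁶ × 168 × 1200 = 1.855 mm.
This exceeds the 0.88 mm gap, so the wall pushes back. The portion of expansion that must be recovered elastically is δ_free − gap = 1.855 − 0.88 = 0.9747 mm.
That suppressed elongation corresponds to σ = E·Δ/L = 106×10³ × 0.9747/1200 = 86.1 MPa.
P = σA = 86.1 × 2600 = 223.9 kN.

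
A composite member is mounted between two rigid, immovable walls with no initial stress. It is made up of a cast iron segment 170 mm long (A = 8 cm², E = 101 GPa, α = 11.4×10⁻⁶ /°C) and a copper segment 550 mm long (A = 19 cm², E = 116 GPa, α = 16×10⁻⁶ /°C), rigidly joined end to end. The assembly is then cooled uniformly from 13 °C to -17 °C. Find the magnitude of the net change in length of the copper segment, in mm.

Free thermal contraction of the whole bar: Σ αᵢΔT Lᵢ = 11.4×10⁻⁶×30×170 + 16×10⁻⁶×30×550 = 0.3221 mm.
The rigid supports impose zero overall length change; the single axial force P common to all segments must satisfy P Σ Lᵢ/(AᵢEᵢ) = δ_free.
The series flexibility is Σ Lᵢ/(AᵢEᵢ) = 170/(800×101×10³) + 550/(1900×116×10³) = 4.599×10⁻⁶ mm/N.
So P = 0.3221 / 4.599×10⁻⁶ = 70.04 kN, tensile.
For the copper segment, free thermal change = 16×10⁻⁶×30×550 = 0.264 mm and elastic change from P = 70040×550/(1900×116×10³) = 0.1748 mm; these oppose, so the net change is 0.0892 mm (segment shortens).

|ΔL| ≈ 0.0892 mm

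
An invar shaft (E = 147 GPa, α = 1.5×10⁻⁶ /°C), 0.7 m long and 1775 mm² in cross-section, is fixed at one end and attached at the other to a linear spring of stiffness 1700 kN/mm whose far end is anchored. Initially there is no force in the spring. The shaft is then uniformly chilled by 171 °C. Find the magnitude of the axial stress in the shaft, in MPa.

If the spring were absent the shaft would shorten by αΔT L = 1.5×10⁻⁶ × 171 × 700 = 0.1795 mm.
Let P be the tensile force in the spring. The shaft extends elastically by PL/(AE) and the spring stretches by P/k; together these equal δ_free.
P [ L/(AE) + 1/k ] = δ_free → P [ 700/(1775×147×10³) + 1/(1700×10³) ] = 0.1795.
P = 0.1795 / 3.271×10⁻⁶ = 54890 N.
σ = P/A = 54890/1775 = 30.92 MPa.

σ ≈ 30.9 MPa (tensile)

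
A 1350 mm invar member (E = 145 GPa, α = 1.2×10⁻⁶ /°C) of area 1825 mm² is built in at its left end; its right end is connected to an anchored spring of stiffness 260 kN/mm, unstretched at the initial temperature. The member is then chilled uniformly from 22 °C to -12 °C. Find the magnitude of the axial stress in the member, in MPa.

σ ≈ 3.37 MPa (tensile)

If the spring were absent the member would shorten by αΔT L = 1.2×10⁻⁶ × 34 × 1350 = 0.05508 mm.
With a force P in the spring, the elastic change of the member is PL/(AE) and that of the spring is P/k; compatibility requires their sum to equal δ_free.
P [ L/(AE) + 1/k ] = δ_free → P [ 1350/(1825×145×10³) + 1/(260×10³) ] = 0.05508.
P = 0.05508 / 8.948×10⁻⁶ = 6156 N.
σ = P/A = 6156/1825 = 3.373 MPa.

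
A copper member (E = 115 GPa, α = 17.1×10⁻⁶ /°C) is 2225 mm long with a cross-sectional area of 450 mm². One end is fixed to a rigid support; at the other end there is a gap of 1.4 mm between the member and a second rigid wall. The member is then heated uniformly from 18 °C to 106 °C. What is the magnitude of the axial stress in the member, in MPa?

σ ≈ 101 MPa (compressive)

Unrestrained expansion: δ_free = αΔT L = 17.1×10⁻⁶ × 88 × 2225 = 3.348 mm.
The gap closes (δ_free > 1.4 mm) and the wall then resists a further 3.348 − 1.4 = 1.948 mm of expansion.
That suppressed elongation corresponds to σ = E·Δ/L = 115×10³ × 1.948/2225 = 100.7 MPa.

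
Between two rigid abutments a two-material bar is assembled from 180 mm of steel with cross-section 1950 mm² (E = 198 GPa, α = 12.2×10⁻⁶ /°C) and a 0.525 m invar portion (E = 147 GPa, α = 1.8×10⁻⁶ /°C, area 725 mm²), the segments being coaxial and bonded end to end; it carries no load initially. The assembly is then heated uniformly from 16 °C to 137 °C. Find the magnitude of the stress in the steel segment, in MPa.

If the supports were absent, the total length change would be Σ αᵢΔT Lᵢ = 12.2×10⁻⁶×121×180 + 1.8×10⁻⁶×121×525 = 0.3801 mm.
Since the ends are fixed, an axial force P builds up, equal in every segment, with P · Σ Lᵢ/(AᵢEᵢ) = δ_free.
The series flexibility is Σ Lᵢ/(AᵢEᵢ) = 180/(1950×198×10³) + 525/(725×147×10³) = 5.392×10⁻⁶ mm/N.
Hence P = δ_free / Σ(L/AE) = 0.3801/5.392×10⁻⁶ = 70.48 kN (compressive).
σ_{steel} = P / A = 70480 / 1950 = 36.14 MPa.

σ ≈ 36.1 MPa (compressive)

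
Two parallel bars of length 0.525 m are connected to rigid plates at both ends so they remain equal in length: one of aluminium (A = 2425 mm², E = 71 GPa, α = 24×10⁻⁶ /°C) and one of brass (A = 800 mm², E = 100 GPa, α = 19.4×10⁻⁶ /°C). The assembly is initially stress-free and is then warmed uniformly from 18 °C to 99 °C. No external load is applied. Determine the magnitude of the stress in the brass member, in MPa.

σ ≈ 25.4 MPa (tensile)

The aluminium has the larger α, so on heating it would change length more than the brass if both were free. The rigid plates force a common final length, so the aluminium is put into compression and the brass into tension, with equal and opposite forces P (no external load).
Setting the final lengths equal and cancelling L: (α₁ − α₂)ΔT = P/(A₁E₁) + P/(A₂E₂).
|α₁ − α₂|·ΔT = 4.6×10⁻⁶ × 81 = 0.0003726.
1/(A₁E₁) + 1/(A₂E₂) = 1/(2425×71×10³) + 1/(800×100×10³) = 1.831×10⁻⁸ N⁻¹.
So P = 0.0003726 / 1.831×10⁻⁸ = 20.35 kN.
σ_{brass} = P/A₂ = 20350/800 = 25.44 MPa, tensile.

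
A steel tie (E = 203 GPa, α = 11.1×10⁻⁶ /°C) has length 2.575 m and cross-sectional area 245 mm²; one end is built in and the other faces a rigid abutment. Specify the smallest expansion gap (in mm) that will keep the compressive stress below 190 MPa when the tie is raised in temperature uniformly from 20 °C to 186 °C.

With no wall the tie would lengthen by αΔT L = 11.1×10⁻⁶ × 166 × 2575 = 4.745 mm.
A stress of 190 MPa corresponds to the wall pushing the tie back by σL/E = 190×2575/(203×10³) = 2.41 mm.
The gap must absorb the remainder: g_min = 4.745 − 2.41 = 2.335 mm.

g ≈ 2.33 mm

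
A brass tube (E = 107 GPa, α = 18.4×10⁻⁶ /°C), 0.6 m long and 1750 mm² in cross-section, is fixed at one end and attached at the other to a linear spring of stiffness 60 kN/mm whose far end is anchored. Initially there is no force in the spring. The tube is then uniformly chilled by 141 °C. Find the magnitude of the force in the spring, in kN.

P ≈ 78.3 kN

Free thermal contraction: δ_free = αΔT L = 18.4×10⁻⁶ × 141 × 600 = 1.557 mm.
With a force P in the spring, the elastic change of the tube is PL/(AE) and that of the spring is P/k; compatibility requires their sum to equal δ_free.
P [ L/(AE) + 1/k ] = δ_free → P [ 600/(1750×107×10³) + 1/(60×10³) ] = 1.557.
P = 1.557 / 1.987×10⁻⁵ = 78340 N.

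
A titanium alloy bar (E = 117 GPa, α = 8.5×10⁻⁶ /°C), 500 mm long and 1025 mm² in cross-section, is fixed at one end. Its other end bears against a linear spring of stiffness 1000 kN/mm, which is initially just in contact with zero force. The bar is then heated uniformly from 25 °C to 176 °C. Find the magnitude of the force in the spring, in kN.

P ≈ 124 kN

Free thermal expansion: δ_free = αΔT L = 8.5×10⁻⁶ × 151 × 500 = 0.6417 mm.
Let P be the compressive force at the spring. The bar shortens elastically by PL/(AE) and the spring compresses by P/k; together these equal δ_free.
So P = δ_free / [L/(AE) + 1/k] = 0.6417 / [ 500/(1025×117×10³) + 1/(1000×10³) ].
P = 0.6417 / 5.169×10⁻⁶ = 124100 N.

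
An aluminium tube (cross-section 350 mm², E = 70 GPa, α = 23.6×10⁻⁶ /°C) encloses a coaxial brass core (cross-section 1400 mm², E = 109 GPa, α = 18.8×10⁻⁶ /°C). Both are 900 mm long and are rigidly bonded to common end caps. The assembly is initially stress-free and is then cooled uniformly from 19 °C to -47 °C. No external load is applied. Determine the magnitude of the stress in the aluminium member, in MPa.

Equilibrium of a rigid end plate with no external load gives equal and opposite internal forces ±P in the two members. Since α_{aluminium} > α_{brass}, cooling drives the aluminium into tension and the brass into compression.
Compatibility of the two members (thermal + elastic change equal): (α₁ − α₂)ΔT = P·[1/(A₁E₁) + 1/(A₂E₂)].
|α₁ − α₂|·ΔT = 4.8×10⁻⁶ × 66 = 0.0003168.
1/(A₁E₁) + 1/(A₂E₂) = 1/(350×70×10³) + 1/(1400×109×10³) = 4.737×10⁻⁸ N⁻¹.
P = 0.0003168 / 4.737×10⁻⁸ = 6688 N = 6.688 kN.
σ_{aluminium} = P/A₁ = 6688/350 = 19.11 MPa, tensile.

σ ≈ 19.1 MPa (tensile)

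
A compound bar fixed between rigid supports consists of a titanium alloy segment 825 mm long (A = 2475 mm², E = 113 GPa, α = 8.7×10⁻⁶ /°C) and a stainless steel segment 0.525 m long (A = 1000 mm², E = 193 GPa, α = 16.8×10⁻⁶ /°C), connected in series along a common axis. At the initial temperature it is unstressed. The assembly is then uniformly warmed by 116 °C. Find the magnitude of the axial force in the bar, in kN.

If the supports were absent, the total length change would be Σ αᵢΔT Lᵢ = 8.7×10⁻⁶×116×825 + 16.8×10⁻⁶×116×525 = 1.856 mm.
Since the ends are fixed, an axial force P builds up, equal in every segment, with P · Σ Lᵢ/(AᵢEᵢ) = δ_free.
The series flexibility is Σ Lᵢ/(AᵢEᵢ) = 825/(2475×113×10³) + 525/(1000×193×10³) = 5.67×10⁻⁶ mm/N.
P = 1.856 / 5.67×10⁻⁶ = 327300 N = 327.3 kN, compressive.

P ≈ 327 kN (compressive)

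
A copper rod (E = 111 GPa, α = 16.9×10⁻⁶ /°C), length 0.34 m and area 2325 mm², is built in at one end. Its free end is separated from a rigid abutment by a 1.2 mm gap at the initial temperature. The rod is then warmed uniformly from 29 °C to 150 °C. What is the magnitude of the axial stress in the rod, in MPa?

Unrestrained expansion: δ_free = αΔT L = 16.9×10⁻⁶ × 121 × 340 = 0.6953 mm.
This is smaller than the 1.2 mm clearance, so the rod expands freely without reaching the stop — the stress is zero.

σ ≈ 0 MPa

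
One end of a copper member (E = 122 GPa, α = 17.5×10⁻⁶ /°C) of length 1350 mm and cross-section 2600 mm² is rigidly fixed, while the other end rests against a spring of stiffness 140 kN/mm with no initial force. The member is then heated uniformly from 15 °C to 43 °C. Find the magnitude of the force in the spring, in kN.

P ≈ 58 kN

Free thermal expansion: δ_free = αΔT L = 17.5×10⁻⁶ × 28 × 1350 = 0.6615 mm.
With a force P in the spring, the elastic change of the member is PL/(AE) and that of the spring is P/k; compatibility requires their sum to equal δ_free.
P [ L/(AE) + 1/k ] = δ_free → P [ 1350/(2600×122×10³) + 1/(140×10³) ] = 0.6615.
P = 0.6615 / 1.14×10⁻⁵ = 58030 N.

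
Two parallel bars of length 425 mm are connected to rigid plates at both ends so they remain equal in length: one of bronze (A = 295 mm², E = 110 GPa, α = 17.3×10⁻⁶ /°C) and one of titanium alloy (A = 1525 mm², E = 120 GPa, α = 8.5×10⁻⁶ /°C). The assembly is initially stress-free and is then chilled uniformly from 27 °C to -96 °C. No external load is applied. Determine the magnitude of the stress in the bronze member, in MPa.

Both members must finish at the same length. With the larger α, the bronze tends to over-contract; the plates restrain it, putting the bronze in tension and the titanium alloy in compression. With no external load the two internal forces are equal and opposite, magnitude P.
Compatibility of the two members (thermal + elastic change equal): (α₁ − α₂)ΔT = P·[1/(A₁E₁) + 1/(A₂E₂)].
|α₁ − α₂|·ΔT = 8.8×10⁻⁶ × 123 = 0.001082.
1/(A₁E₁) + 1/(A₂E₂) = 1/(295×110×10³) + 1/(1525×120×10³) = 3.628×10⁻⁸ N⁻¹.
So P = 0.001082 / 3.628×10⁻⁸ = 29.83 kN.
σ_{bronze} = P/A₁ = 29830/295 = 101.1 MPa, tensile.

σ ≈ 101 MPa (tensile)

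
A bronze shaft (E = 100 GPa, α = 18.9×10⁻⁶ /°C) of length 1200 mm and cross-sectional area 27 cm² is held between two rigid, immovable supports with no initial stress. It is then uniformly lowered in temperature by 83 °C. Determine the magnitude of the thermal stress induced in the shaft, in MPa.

The supports are rigid, so the total axial strain is zero. The restrained thermal strain is ε = αΔT = 18.9×10⁻⁶ × 83 = 1568.7×10⁻⁶.
Hence σ = E·αΔT = 100×10³ × 1568.7×10⁻⁶ = 156.9 MPa, tensile.

σ ≈ 157 MPa (tensile)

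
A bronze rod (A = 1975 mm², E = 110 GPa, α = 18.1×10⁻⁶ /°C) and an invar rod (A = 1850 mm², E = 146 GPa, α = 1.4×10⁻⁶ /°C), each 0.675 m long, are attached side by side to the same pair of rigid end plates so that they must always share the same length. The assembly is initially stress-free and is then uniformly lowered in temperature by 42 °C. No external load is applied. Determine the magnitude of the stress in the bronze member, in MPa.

The bronze has the larger α, so on cooling it would change length more than the invar if both were free. The rigid plates force a common final length, so the bronze is put into tension and the invar into compression, with equal and opposite forces P (no external load).
Setting the final lengths equal and cancelling L: (α₁ − α₂)ΔT = P/(A₁E₁) + P/(A₂E₂).
|α₁ − α₂|·ΔT = 16.7×10⁻⁶ × 42 = 0.0007014.
1/(A₁E₁) + 1/(A₂E₂) = 1/(1975×110×10³) + 1/(1850×146×10³) = 8.305×10⁻⁹ N⁻¹.
P = 0.0007014 / 8.305×10⁻⁹ = 84450 N = 84.45 kN.
σ_{bronze} = P/A₁ = 84450/1975 = 42.76 MPa, tensile.

σ ≈ 42.8 MPa (tensile)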